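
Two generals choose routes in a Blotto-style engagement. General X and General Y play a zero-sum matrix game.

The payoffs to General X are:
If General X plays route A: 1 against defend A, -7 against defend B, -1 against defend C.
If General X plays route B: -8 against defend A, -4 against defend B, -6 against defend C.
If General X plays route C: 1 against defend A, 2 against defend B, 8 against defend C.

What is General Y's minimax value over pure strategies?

The worst case (largest entry) in each column is defend A: 1, defend B: 2, defend C: 8.
The best (smallest) of these is 1.

1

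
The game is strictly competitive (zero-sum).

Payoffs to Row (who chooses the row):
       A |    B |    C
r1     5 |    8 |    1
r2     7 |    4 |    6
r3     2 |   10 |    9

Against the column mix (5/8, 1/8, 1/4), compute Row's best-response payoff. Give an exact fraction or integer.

r1: (5)·(5/8) + (8)·(1/8) + (1)·(1/4) = 35/8.
r2: (7)·(5/8) + (4)·(1/8) + (6)·(1/4) = 51/8.
r3: (2)·(5/8) + (10)·(1/8) + (9)·(1/4) = 19/4.
The best pure response is r2 with expected payoff 51/8.

51/8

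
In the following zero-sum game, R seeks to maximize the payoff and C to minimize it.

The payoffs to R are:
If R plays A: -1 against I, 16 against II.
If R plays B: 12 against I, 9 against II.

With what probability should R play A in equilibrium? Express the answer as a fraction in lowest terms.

Row minima are -1 and 9, so R's maximin is 9; column maxima are 12 and 16, so C's minimax is 12. These differ, so the equilibrium is in mixed strategies.
Let R play A with probability p. C is indifferent when −p + 12(1−p) = 16p + 9(1−p), giving p = 3/20.

3/20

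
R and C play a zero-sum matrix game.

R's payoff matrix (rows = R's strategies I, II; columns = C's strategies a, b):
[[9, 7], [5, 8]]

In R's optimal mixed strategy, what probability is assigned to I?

Row minima are 7 and 5, so R's maximin is 7; column maxima are 9 and 8, so C's minimax is 8. These differ, so the equilibrium is in mixed strategies.
Let R play I with probability p. C is indifferent when 9p + 5(1−p) = 7p + 8(1−p), giving p = 3/5.

3/5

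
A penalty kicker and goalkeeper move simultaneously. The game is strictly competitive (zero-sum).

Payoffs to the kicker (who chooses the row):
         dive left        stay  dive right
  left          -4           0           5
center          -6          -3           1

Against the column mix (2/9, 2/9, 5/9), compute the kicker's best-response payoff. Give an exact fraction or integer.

left: (-4)·(2/9) + (0)·(2/9) + (5)·(5/9) = 17/9.
center: (-6)·(2/9) + (-3)·(2/9) + (1)·(5/9) = -13/9.
The best pure response is left with expected payoff 17/9.

17/9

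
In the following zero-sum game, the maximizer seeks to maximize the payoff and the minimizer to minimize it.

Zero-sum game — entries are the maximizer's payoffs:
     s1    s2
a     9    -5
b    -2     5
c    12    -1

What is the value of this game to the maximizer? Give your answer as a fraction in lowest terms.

29/10

Row a is strictly dominated by row c, so the maximizer never plays it.
The remaining 2×2 game on (b, c) × (s1, s2) has no saddle point. Let the maximizer play b with probability p; indifference gives −2p + 12(1−p) = 5p − (1−p), so p = 13/20.
Similarly the minimizer's optimal q on s1 is 3/10, and the value is -2·(3/10) + (5)·(7/10) = 29/10.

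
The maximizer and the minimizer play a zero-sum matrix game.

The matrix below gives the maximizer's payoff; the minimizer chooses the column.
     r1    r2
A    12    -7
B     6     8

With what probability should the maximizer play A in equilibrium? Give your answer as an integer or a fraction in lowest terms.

2/21

Row minima are -7 and 6, so the maximizer's maximin is 6; column maxima are 12 and 8, so the minimizer's minimax is 8. These differ, so the equilibrium is in mixed strategies.
Let the maximizer play A with probability p. The minimizer is indifferent when 12p + 6(1−p) = −7p + 8(1−p), giving p = 2/21.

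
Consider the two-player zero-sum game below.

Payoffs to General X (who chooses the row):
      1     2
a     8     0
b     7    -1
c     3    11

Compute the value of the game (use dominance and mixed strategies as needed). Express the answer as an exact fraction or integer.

Row b is strictly dominated by row a, so General X never plays it.
The remaining 2×2 game on (a, c) × (1, 2) has no saddle point. Let General X play a with probability p; indifference gives 8p + 3(1−p) = 11(1−p), so p = 1/2.
Similarly General Y's optimal q on 1 is 11/16, and the value is 8·(11/16) + (0)·(5/16) = 11/2.

11/2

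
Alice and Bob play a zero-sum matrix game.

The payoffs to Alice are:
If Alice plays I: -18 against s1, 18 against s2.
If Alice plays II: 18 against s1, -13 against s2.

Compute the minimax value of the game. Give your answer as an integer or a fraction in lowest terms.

Row minima are -18 and -13, so Alice's maximin is -13; column maxima are 18 and 18, so Bob's minimax is 18. These differ, so the equilibrium is in mixed strategies.
Let Alice play I with probability p. Bob is indifferent when −18p + 18(1−p) = 18p − 13(1−p), giving p = 31/67.
Let Bob play s1 with probability q. Alice is indifferent when −18q + 18(1−q) = 18q − 13(1−q), giving q = 31/67.
The value is -18·(31/67) + (18)·(36/67) = 90/67.

90/67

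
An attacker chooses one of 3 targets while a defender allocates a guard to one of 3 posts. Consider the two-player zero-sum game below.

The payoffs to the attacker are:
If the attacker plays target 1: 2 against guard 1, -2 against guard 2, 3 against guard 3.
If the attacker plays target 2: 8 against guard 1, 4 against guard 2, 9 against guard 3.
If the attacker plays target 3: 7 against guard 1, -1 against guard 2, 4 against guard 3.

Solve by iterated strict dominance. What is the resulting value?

Column guard 3 is strictly dominated by guard 2 for the defender (-2<3, 4<9, -1<4); eliminate guard 3.
Column guard 1 is strictly dominated by guard 2 for the defender (-2<2, 4<8, -1<7); eliminate guard 1.
Row target 3 is strictly dominated by row target 2 (4>-1); eliminate target 3.
Row target 1 is strictly dominated by row target 2 (4>-2); eliminate target 1.
Only (target 2, guard 2) remains, with payoff 4.

4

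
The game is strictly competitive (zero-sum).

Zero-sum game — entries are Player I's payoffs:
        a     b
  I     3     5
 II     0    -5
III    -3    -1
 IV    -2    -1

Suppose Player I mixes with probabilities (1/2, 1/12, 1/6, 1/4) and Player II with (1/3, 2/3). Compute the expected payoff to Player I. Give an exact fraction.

Against (1/3, 2/3), each row's expected payoff is I: 13/3; II: -10/3; III: -5/3; IV: -4/3.
Taking the (1/2, 1/12, 1/6, 1/4)-weighted average: (1/2)·(13/3) + (1/12)·(-10/3) + (1/6)·(-5/3) + (1/4)·(-4/3) = 23/18.

23/18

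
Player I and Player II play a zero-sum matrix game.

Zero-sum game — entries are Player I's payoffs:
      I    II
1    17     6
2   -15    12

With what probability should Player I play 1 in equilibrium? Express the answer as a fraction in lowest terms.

27/38

Row minima are 6 and -15, so Player I's maximin is 6; column maxima are 17 and 12, so Player II's minimax is 12. These differ, so the equilibrium is in mixed strategies.
Let Player I play 1 with probability p. Player II is indifferent when 17p − 15(1−p) = 6p + 12(1−p), giving p = 27/38.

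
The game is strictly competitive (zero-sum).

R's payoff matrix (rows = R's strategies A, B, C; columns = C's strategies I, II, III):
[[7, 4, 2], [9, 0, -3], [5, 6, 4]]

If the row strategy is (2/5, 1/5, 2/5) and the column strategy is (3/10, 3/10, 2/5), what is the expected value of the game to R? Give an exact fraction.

Against (3/10, 3/10, 2/5), each row's expected payoff is A: 41/10; B: 3/2; C: 49/10.
Taking the (2/5, 1/5, 2/5)-weighted average: (2/5)·(41/10) + (1/5)·(3/2) + (2/5)·(49/10) = 39/10.

39/10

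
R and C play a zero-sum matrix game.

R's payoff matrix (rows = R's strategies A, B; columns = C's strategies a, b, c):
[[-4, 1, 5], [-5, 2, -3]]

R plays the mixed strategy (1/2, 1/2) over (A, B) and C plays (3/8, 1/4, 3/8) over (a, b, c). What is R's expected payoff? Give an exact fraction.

Against (3/8, 1/4, 3/8), each row's expected payoff is A: 5/8; B: -5/2.
Taking the (1/2, 1/2)-weighted average: (1/2)·(5/8) + (1/2)·(-5/2) = -15/16.

-15/16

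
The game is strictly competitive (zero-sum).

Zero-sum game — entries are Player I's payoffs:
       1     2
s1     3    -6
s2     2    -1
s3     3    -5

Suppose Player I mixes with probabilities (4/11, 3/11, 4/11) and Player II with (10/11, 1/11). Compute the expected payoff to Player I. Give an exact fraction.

23/11

Against (10/11, 1/11), each row's expected payoff is s1: 24/11; s2: 19/11; s3: 25/11.
Taking the (4/11, 3/11, 4/11)-weighted average: (4/11)·(24/11) + (3/11)·(19/11) + (4/11)·(25/11) = 23/11.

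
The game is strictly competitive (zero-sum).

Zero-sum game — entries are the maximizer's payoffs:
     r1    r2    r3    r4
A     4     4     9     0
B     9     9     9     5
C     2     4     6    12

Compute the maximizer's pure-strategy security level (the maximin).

The worst-case payoff for each row is A: 0, B: 5, C: 2.
The best of these is 5.

5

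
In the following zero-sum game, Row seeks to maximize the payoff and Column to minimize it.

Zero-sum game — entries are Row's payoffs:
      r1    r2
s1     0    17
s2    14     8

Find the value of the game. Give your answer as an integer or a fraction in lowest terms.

Row minima are 0 and 8, so Row's maximin is 8; column maxima are 14 and 17, so Column's minimax is 14. These differ, so the equilibrium is in mixed strategies.
Let Row play s1 with probability p. Column is indifferent when 14(1−p) = 17p + 8(1−p), giving p = 6/23.
Let Column play r1 with probability q. Row is indifferent when 17(1−q) = 14q + 8(1−q), giving q = 9/23.
The value is 0·(9/23) + (17)·(14/23) = 238/23.

238/23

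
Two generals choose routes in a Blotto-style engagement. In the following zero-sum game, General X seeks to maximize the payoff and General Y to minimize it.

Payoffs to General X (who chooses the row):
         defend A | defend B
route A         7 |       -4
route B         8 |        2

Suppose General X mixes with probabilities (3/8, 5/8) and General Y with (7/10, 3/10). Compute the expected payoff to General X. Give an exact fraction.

421/80

Against (7/10, 3/10), each row's expected payoff is route A: 37/10; route B: 31/5.
Taking the (3/8, 5/8)-weighted average: (3/8)·(37/10) + (5/8)·(31/5) = 421/80.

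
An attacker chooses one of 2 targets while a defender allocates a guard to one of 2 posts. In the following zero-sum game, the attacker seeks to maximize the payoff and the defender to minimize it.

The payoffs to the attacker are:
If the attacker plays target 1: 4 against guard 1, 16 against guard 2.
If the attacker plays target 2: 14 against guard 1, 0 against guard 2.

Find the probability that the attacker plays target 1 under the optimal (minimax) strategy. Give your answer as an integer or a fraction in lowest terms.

7/13

Row minima are 4 and 0, so the attacker's maximin is 4; column maxima are 14 and 16, so the defender's minimax is 14. These differ, so the equilibrium is in mixed strategies.
Let the attacker play target 1 with probability p. The defender is indifferent when 4p + 14(1−p) = 16p, giving p = 7/13.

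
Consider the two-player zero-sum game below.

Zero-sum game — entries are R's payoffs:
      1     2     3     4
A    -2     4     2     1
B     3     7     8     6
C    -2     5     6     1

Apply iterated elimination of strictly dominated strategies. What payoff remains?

3

Column 3 is strictly dominated by 1 for C (-2<2, 3<8, -2<6); eliminate 3.
Row A is strictly dominated by row B (3>-2, 7>4, 6>1); eliminate A.
Column 2 is strictly dominated by 1 for C (3<7, -2<5); eliminate 2.
Row C is strictly dominated by row B (3>-2, 6>1); eliminate C.
Column 4 is strictly dominated by 1 for C (3<6); eliminate 4.
Only (B, 1) remains, with payoff 3.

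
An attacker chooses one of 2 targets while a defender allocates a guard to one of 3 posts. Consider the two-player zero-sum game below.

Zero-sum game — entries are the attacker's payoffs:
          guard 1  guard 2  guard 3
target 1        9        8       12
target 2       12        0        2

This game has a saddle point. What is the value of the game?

8

Row minima: 8, 0 → the attacker's maximin is 8.
Column maxima: 12, 8, 12 → the defender's minimax is 8.
They coincide at (target 1, guard 2), so the value is 8.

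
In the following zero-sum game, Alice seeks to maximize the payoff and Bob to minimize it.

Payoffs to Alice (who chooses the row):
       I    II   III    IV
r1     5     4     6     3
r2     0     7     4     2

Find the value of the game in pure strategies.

3

Row minima: 3, 0 → Alice's maximin is 3.
Column maxima: 5, 7, 6, 3 → Bob's minimax is 3.
They coincide at (r1, IV), so the value is 3.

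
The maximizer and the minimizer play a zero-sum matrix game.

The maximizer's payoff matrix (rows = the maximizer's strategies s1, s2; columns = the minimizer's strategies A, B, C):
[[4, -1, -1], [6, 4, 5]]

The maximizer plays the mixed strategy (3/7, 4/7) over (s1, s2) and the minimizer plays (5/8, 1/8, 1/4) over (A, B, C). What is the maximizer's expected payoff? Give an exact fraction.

227/56

Against (5/8, 1/8, 1/4), each row's expected payoff is s1: 17/8; s2: 11/2.
Taking the (3/7, 4/7)-weighted average: (3/7)·(17/8) + (4/7)·(11/2) = 227/56.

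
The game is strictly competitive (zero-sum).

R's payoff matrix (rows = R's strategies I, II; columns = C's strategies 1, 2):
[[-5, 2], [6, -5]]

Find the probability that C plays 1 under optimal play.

Row minima are -5 and -5, so R's maximin is -5; column maxima are 6 and 2, so C's minimax is 2. These differ, so the equilibrium is in mixed strategies.
Let C play 1 with probability q. R is indifferent when −5q + 2(1−q) = 6q − 5(1−q), giving q = 7/18.

7/18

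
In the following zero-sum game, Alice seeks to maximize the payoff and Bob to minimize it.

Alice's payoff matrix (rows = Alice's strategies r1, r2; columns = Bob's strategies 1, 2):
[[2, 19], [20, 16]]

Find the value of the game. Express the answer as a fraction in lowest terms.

Row minima are 2 and 16, so Alice's maximin is 16; column maxima are 20 and 19, so Bob's minimax is 19. These differ, so the equilibrium is in mixed strategies.
Let Alice play r1 with probability p. Bob is indifferent when 2p + 20(1−p) = 19p + 16(1−p), giving p = 4/21.
Let Bob play 1 with probability q. Alice is indifferent when 2q + 19(1−q) = 20q + 16(1−q), giving q = 1/7.
The value is 2·(1/7) + (19)·(6/7) = 116/7.

116/7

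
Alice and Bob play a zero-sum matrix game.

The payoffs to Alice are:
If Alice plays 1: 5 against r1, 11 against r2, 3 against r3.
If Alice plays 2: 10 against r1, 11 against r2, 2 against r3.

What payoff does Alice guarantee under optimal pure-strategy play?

3

Row minima: 3, 2 → Alice's maximin is 3.
Column maxima: 10, 11, 3 → Bob's minimax is 3.
They coincide at (1, r3), so the value is 3.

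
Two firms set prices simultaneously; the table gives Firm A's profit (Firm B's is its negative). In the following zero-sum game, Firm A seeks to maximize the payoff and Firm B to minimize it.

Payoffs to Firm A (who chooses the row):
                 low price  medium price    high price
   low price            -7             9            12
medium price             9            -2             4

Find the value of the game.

67/27

Column high price is strictly dominated by medium price for Firm B (it gives Firm A more in every row).
The remaining 2×2 game on (low price, medium price) × (low price, medium price) has no saddle point. Let Firm A play low price with probability p; indifference gives −7p + 9(1−p) = 9p − 2(1−p), so p = 11/27.
Similarly Firm B's optimal q on low price is 11/27, and the value is -7·(11/27) + (9)·(16/27) = 67/27.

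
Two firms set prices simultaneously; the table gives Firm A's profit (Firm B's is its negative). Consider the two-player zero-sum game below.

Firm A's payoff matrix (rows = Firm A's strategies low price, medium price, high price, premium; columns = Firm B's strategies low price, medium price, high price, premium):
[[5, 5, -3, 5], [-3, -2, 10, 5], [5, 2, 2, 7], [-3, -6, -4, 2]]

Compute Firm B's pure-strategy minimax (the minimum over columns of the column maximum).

The worst case (largest entry) in each column is low price: 5, medium price: 5, high price: 10, premium: 7.
The best (smallest) of these is 5.

5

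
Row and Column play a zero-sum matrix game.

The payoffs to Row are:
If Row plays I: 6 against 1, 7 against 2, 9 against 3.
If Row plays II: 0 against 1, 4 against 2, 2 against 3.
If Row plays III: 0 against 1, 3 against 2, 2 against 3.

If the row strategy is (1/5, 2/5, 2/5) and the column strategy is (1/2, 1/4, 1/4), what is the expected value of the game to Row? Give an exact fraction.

5/2

Against (1/2, 1/4, 1/4), each row's expected payoff is I: 7; II: 3/2; III: 5/4.
Taking the (1/5, 2/5, 2/5)-weighted average: (1/5)·(7) + (2/5)·(3/2) + (2/5)·(5/4) = 5/2.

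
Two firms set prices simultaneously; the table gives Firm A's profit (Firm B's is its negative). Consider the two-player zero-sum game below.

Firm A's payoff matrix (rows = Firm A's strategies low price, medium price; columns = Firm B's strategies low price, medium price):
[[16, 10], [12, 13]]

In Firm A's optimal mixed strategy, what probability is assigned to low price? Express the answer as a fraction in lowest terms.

Row minima are 10 and 12, so Firm A's maximin is 12; column maxima are 16 and 13, so Firm B's minimax is 13. These differ, so the equilibrium is in mixed strategies.
Let Firm A play low price with probability p. Firm B is indifferent when 16p + 12(1−p) = 10p + 13(1−p), giving p = 1/7.

1/7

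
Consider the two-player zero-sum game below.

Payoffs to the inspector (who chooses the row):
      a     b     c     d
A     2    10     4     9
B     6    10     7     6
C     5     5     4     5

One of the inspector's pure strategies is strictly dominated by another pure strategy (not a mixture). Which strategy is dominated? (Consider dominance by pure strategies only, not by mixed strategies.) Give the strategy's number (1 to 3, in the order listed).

3

Compare C with B: 6 > 5, 10 > 5, 7 > 4, 6 > 5.
So B strictly dominates C for the inspector; C is strictly dominated.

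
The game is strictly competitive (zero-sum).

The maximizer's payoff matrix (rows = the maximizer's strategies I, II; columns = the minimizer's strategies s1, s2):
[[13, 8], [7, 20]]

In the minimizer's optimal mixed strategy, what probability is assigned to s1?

Row minima are 8 and 7, so the maximizer's maximin is 8; column maxima are 13 and 20, so the minimizer's minimax is 13. These differ, so the equilibrium is in mixed strategies.
Let the minimizer play s1 with probability q. The maximizer is indifferent when 13q + 8(1−q) = 7q + 20(1−q), giving q = 2/3.

2/3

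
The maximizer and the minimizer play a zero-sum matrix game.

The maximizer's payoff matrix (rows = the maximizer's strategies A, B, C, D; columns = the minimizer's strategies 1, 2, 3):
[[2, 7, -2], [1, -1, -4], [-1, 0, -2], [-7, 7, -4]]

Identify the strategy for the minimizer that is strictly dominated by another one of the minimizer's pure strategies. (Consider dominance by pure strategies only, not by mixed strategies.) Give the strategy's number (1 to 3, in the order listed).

2

The minimizer prefers columns that give the maximizer less. Compare 2 with 3: -2 < 7, -4 < -1, -2 < 0, -4 < 7.
So 3 strictly dominates 2 for the minimizer; 2 is strictly dominated.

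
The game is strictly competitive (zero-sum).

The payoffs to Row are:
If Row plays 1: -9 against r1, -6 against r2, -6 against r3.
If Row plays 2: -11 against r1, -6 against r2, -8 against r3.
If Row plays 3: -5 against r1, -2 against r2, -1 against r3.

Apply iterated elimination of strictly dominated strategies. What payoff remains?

-5

Column r2 is strictly dominated by r1 for Column (-9<-6, -11<-6, -5<-2); eliminate r2.
Row 2 is strictly dominated by row 1 (-9>-11, -6>-8); eliminate 2.
Column r3 is strictly dominated by r1 for Column (-9<-6, -5<-1); eliminate r3.
Row 1 is strictly dominated by row 3 (-5>-9); eliminate 1.
Only (3, r1) remains, with payoff -5.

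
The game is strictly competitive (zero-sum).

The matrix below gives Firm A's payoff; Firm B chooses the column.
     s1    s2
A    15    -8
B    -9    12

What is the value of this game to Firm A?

Row minima are -8 and -9, so Firm A's maximin is -8; column maxima are 15 and 12, so Firm B's minimax is 12. These differ, so the equilibrium is in mixed strategies.
Let Firm A play A with probability p. Firm B is indifferent when 15p − 9(1−p) = −8p + 12(1−p), giving p = 21/44.
Let Firm B play s1 with probability q. Firm A is indifferent when 15q − 8(1−q) = −9q + 12(1−q), giving q = 5/11.
The value is 15·(5/11) + (-8)·(6/11) = 27/11.

27/11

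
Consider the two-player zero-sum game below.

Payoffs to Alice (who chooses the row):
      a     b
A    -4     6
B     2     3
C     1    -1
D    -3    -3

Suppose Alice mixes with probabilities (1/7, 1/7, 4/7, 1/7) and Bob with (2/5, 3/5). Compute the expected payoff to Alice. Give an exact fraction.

Against (2/5, 3/5), each row's expected payoff is A: 2; B: 13/5; C: -1/5; D: -3.
Taking the (1/7, 1/7, 4/7, 1/7)-weighted average: (1/7)·(2) + (1/7)·(13/5) + (4/7)·(-1/5) + (1/7)·(-3) = 4/35.

4/35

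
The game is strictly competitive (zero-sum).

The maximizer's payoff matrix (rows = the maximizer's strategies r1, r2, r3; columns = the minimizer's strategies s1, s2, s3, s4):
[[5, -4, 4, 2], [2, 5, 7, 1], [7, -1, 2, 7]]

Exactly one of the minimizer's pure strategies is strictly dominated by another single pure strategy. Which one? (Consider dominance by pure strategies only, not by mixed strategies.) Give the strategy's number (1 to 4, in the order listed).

The minimizer prefers columns that give the maximizer less. Compare s3 with s2: -4 < 4, 5 < 7, -1 < 2.
So s2 strictly dominates s3 for the minimizer; s3 is strictly dominated.

3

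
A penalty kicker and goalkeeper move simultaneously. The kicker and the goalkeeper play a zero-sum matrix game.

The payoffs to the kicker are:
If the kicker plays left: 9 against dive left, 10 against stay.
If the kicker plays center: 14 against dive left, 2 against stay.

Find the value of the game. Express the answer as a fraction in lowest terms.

122/13

Row minima are 9 and 2, so the kicker's maximin is 9; column maxima are 14 and 10, so the goalkeeper's minimax is 10. These differ, so the equilibrium is in mixed strategies.
Let the kicker play left with probability p. The goalkeeper is indifferent when 9p + 14(1−p) = 10p + 2(1−p), giving p = 12/13.
Let the goalkeeper play dive left with probability q. The kicker is indifferent when 9q + 10(1−q) = 14q + 2(1−q), giving q = 8/13.
The value is 9·(8/13) + (10)·(5/13) = 122/13.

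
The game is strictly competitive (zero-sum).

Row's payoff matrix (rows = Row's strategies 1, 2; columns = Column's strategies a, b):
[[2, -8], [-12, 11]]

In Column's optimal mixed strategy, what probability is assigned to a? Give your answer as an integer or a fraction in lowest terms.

19/33

Row minima are -8 and -12, so Row's maximin is -8; column maxima are 2 and 11, so Column's minimax is 2. These differ, so the equilibrium is in mixed strategies.
Let Column play a with probability q. Row is indifferent when 2q − 8(1−q) = −12q + 11(1−q), giving q = 19/33.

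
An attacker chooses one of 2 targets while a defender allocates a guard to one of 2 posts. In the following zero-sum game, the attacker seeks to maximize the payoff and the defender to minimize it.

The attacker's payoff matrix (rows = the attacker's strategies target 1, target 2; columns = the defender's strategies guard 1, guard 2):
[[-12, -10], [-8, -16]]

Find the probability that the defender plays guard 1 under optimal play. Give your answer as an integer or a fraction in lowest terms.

Row minima are -12 and -16, so the attacker's maximin is -12; column maxima are -8 and -10, so the defender's minimax is -10. These differ, so the equilibrium is in mixed strategies.
Let the defender play guard 1 with probability q. The attacker is indifferent when −12q − 10(1−q) = −8q − 16(1−q), giving q = 3/5.

3/5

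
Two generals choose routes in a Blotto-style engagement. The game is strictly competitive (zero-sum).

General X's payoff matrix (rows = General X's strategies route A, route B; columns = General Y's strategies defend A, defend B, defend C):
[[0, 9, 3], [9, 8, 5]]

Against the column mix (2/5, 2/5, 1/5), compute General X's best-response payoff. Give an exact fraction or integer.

route A: (0)·(2/5) + (9)·(2/5) + (3)·(1/5) = 21/5.
route B: (9)·(2/5) + (8)·(2/5) + (5)·(1/5) = 39/5.
The best pure response is route B with expected payoff 39/5.

39/5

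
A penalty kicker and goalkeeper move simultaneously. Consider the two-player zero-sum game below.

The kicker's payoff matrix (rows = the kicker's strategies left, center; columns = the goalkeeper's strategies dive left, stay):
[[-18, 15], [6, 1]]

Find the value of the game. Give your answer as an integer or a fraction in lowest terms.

Row minima are -18 and 1, so the kicker's maximin is 1; column maxima are 6 and 15, so the goalkeeper's minimax is 6. These differ, so the equilibrium is in mixed strategies.
Let the kicker play left with probability p. The goalkeeper is indifferent when −18p + 6(1−p) = 15p + (1−p), giving p = 5/38.
Let the goalkeeper play dive left with probability q. The kicker is indifferent when −18q + 15(1−q) = 6q + (1−q), giving q = 7/19.
The value is -18·(7/19) + (15)·(12/19) = 54/19.

54/19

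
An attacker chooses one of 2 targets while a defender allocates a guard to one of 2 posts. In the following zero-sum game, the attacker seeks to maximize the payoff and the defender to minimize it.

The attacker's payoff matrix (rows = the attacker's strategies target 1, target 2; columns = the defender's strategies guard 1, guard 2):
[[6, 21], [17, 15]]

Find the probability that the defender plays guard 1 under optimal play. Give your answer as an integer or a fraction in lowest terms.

6/17

Row minima are 6 and 15, so the attacker's maximin is 15; column maxima are 17 and 21, so the defender's minimax is 17. These differ, so the equilibrium is in mixed strategies.
Let the defender play guard 1 with probability q. The attacker is indifferent when 6q + 21(1−q) = 17q + 15(1−q), giving q = 6/17.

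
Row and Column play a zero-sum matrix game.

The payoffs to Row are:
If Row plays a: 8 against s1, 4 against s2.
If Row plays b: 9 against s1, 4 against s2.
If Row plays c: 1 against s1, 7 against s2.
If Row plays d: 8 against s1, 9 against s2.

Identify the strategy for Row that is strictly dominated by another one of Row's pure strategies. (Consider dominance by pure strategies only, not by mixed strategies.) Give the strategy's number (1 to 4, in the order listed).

Compare c with d: 8 > 1, 9 > 7.
So d strictly dominates c for Row; c is strictly dominated.

3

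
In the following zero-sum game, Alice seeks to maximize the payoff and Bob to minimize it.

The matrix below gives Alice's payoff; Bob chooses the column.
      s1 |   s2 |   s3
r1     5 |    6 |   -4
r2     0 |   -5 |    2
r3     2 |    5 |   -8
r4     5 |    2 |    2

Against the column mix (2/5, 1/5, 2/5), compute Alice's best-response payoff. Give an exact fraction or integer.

r1: (5)·(2/5) + (6)·(1/5) + (-4)·(2/5) = 8/5.
r2: (0)·(2/5) + (-5)·(1/5) + (2)·(2/5) = -1/5.
r3: (2)·(2/5) + (5)·(1/5) + (-8)·(2/5) = -7/5.
r4: (5)·(2/5) + (2)·(1/5) + (2)·(2/5) = 16/5.
The best pure response is r4 with expected payoff 16/5.

16/5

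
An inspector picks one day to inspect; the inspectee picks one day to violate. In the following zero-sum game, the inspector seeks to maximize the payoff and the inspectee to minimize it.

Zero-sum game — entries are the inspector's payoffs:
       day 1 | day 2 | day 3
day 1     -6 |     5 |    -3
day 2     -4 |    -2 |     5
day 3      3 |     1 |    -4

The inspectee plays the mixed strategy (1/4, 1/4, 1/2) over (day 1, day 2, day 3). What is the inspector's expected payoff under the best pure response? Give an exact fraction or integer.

day 1: (-6)·(1/4) + (5)·(1/4) + (-3)·(1/2) = -7/4.
day 2: (-4)·(1/4) + (-2)·(1/4) + (5)·(1/2) = 1.
day 3: (3)·(1/4) + (1)·(1/4) + (-4)·(1/2) = -1.
The best pure response is day 2 with expected payoff 1.

1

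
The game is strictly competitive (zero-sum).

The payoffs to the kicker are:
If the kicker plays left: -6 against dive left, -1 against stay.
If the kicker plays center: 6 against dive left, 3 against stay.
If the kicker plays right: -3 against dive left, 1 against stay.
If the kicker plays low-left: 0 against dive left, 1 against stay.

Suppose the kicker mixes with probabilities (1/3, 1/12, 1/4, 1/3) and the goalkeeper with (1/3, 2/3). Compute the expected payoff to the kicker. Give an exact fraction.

-5/12

Against (1/3, 2/3), each row's expected payoff is left: -8/3; center: 4; right: -1/3; low-left: 2/3.
Taking the (1/3, 1/12, 1/4, 1/3)-weighted average: (1/3)·(-8/3) + (1/12)·(4) + (1/4)·(-1/3) + (1/3)·(2/3) = -5/12.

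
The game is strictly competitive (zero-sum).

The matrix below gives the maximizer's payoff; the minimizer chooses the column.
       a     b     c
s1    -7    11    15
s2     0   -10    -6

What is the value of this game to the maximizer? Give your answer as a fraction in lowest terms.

-5/2

Column c is strictly dominated by b for the minimizer (it gives the maximizer more in every row).
The remaining 2×2 game on (s1, s2) × (a, b) has no saddle point. Let the maximizer play s1 with probability p; indifference gives −7p = 11p − 10(1−p), so p = 5/14.
Similarly the minimizer's optimal q on a is 3/4, and the value is -7·(3/4) + (11)·(1/4) = -5/2.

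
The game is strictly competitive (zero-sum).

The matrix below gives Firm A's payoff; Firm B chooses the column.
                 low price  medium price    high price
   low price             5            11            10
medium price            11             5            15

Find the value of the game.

8

Column high price is strictly dominated by low price for Firm B (it gives Firm A more in every row).
The remaining 2×2 game on (low price, medium price) × (low price, medium price) has no saddle point. Let Firm A play low price with probability p; indifference gives 5p + 11(1−p) = 11p + 5(1−p), so p = 1/2.
Similarly Firm B's optimal q on low price is 1/2, and the value is 5·(1/2) + (11)·(1/2) = 8.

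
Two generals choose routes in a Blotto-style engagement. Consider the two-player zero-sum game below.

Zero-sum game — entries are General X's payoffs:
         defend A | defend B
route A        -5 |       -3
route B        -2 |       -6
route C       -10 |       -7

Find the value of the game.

-4

Row route C is strictly dominated by row route A, so General X never plays it.
The remaining 2×2 game on (route A, route B) × (defend A, defend B) has no saddle point. Let General X play route A with probability p; indifference gives −5p − 2(1−p) = −3p − 6(1−p), so p = 2/3.
Similarly General Y's optimal q on defend A is 1/2, and the value is -5·(1/2) + (-3)·(1/2) = -4.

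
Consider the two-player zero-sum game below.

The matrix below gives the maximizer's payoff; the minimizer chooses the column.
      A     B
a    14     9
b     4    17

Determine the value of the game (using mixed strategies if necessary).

Row minima are 9 and 4, so the maximizer's maximin is 9; column maxima are 14 and 17, so the minimizer's minimax is 14. These differ, so the equilibrium is in mixed strategies.
Let the maximizer play a with probability p. The minimizer is indifferent when 14p + 4(1−p) = 9p + 17(1−p), giving p = 13/18.
Let the minimizer play A with probability q. The maximizer is indifferent when 14q + 9(1−q) = 4q + 17(1−q), giving q = 4/9.
The value is 14·(4/9) + (9)·(5/9) = 101/9.

101/9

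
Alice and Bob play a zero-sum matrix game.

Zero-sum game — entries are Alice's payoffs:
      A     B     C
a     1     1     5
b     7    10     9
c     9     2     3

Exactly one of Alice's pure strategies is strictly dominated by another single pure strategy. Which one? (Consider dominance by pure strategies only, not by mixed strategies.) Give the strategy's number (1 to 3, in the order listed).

Compare a with b: 7 > 1, 10 > 1, 9 > 5.
So b strictly dominates a for Alice; a is strictly dominated.

1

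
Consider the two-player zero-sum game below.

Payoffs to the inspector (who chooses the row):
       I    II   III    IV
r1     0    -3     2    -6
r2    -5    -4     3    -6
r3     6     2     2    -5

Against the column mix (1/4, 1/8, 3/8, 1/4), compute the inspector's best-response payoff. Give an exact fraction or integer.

5/4

r1: (0)·(1/4) + (-3)·(1/8) + (2)·(3/8) + (-6)·(1/4) = -9/8.
r2: (-5)·(1/4) + (-4)·(1/8) + (3)·(3/8) + (-6)·(1/4) = -17/8.
r3: (6)·(1/4) + (2)·(1/8) + (2)·(3/8) + (-5)·(1/4) = 5/4.
The best pure response is r3 with expected payoff 5/4.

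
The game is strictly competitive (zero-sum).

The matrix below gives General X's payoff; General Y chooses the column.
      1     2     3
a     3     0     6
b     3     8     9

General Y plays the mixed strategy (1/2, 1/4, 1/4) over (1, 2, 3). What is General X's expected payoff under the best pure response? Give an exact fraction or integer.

a: (3)·(1/2) + (0)·(1/4) + (6)·(1/4) = 3.
b: (3)·(1/2) + (8)·(1/4) + (9)·(1/4) = 23/4.
The best pure response is b with expected payoff 23/4.

23/4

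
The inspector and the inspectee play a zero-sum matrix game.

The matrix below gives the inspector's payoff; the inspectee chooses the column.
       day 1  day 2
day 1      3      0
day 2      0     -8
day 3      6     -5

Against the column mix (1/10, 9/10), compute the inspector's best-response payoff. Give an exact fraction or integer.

3/10

day 1: (3)·(1/10) + (0)·(9/10) = 3/10.
day 2: (0)·(1/10) + (-8)·(9/10) = -36/5.
day 3: (6)·(1/10) + (-5)·(9/10) = -39/10.
The best pure response is day 1 with expected payoff 3/10.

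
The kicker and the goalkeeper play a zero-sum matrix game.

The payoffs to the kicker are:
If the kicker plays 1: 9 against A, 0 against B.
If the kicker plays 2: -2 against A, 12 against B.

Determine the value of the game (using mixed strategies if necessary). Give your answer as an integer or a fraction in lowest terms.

108/23

Row minima are 0 and -2, so the kicker's maximin is 0; column maxima are 9 and 12, so the goalkeeper's minimax is 9. These differ, so the equilibrium is in mixed strategies.
Let the kicker play 1 with probability p. The goalkeeper is indifferent when 9p − 2(1−p) = 12(1−p), giving p = 14/23.
Let the goalkeeper play A with probability q. The kicker is indifferent when 9q = −2q + 12(1−q), giving q = 12/23.
The value is 9·(12/23) + (0)·(11/23) = 108/23.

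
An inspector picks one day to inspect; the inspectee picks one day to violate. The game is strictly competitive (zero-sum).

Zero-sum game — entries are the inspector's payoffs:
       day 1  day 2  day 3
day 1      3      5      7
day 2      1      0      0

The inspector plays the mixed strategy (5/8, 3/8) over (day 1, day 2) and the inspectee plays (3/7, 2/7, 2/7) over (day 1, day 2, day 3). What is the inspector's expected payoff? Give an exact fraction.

87/28

Against (3/7, 2/7, 2/7), each row's expected payoff is day 1: 33/7; day 2: 3/7.
Taking the (5/8, 3/8)-weighted average: (5/8)·(33/7) + (3/8)·(3/7) = 87/28.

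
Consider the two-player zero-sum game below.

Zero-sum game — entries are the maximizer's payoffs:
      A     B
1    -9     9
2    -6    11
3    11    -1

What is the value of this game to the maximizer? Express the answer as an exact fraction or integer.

115/29

Row 1 is strictly dominated by row 2, so the maximizer never plays it.
The remaining 2×2 game on (2, 3) × (A, B) has no saddle point. Let the maximizer play 2 with probability p; indifference gives −6p + 11(1−p) = 11p − (1−p), so p = 12/29.
Similarly the minimizer's optimal q on A is 12/29, and the value is -6·(12/29) + (11)·(17/29) = 115/29.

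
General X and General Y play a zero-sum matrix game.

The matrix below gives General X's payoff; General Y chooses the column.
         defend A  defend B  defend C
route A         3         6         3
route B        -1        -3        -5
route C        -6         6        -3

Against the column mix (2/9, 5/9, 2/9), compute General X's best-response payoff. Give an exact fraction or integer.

14/3

route A: (3)·(2/9) + (6)·(5/9) + (3)·(2/9) = 14/3.
route B: (-1)·(2/9) + (-3)·(5/9) + (-5)·(2/9) = -3.
route C: (-6)·(2/9) + (6)·(5/9) + (-3)·(2/9) = 4/3.
The best pure response is route A with expected payoff 14/3.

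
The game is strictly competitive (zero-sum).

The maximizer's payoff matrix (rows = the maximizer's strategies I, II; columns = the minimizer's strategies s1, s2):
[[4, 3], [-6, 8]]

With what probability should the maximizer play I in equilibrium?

14/15

Row minima are 3 and -6, so the maximizer's maximin is 3; column maxima are 4 and 8, so the minimizer's minimax is 4. These differ, so the equilibrium is in mixed strategies.
Let the maximizer play I with probability p. The minimizer is indifferent when 4p − 6(1−p) = 3p + 8(1−p), giving p = 14/15.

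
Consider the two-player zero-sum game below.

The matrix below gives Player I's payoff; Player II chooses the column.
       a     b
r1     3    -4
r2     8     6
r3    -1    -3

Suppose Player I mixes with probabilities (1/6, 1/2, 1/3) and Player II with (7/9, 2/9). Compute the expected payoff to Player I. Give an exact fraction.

191/54

Against (7/9, 2/9), each row's expected payoff is r1: 13/9; r2: 68/9; r3: -13/9.
Taking the (1/6, 1/2, 1/3)-weighted average: (1/6)·(13/9) + (1/2)·(68/9) + (1/3)·(-13/9) = 191/54.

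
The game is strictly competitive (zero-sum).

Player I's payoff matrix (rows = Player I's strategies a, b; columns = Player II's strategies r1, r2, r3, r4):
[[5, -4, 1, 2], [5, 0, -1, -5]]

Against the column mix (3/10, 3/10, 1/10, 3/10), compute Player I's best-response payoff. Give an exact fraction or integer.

1

a: (5)·(3/10) + (-4)·(3/10) + (1)·(1/10) + (2)·(3/10) = 1.
b: (5)·(3/10) + (0)·(3/10) + (-1)·(1/10) + (-5)·(3/10) = -1/10.
The best pure response is a with expected payoff 1.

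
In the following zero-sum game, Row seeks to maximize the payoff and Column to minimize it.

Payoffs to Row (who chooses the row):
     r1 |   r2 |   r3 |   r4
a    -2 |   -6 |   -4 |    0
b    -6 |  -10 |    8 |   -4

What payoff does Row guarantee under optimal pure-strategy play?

Row minima: -6, -10 → Row's maximin is -6.
Column maxima: -2, -6, 8, 0 → Column's minimax is -6.
They coincide at (a, r2), so the value is -6.

-6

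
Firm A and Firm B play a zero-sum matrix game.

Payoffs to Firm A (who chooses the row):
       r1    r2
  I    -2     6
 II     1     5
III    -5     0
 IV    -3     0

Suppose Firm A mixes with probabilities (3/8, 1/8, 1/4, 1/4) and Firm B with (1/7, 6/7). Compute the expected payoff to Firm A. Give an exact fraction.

Against (1/7, 6/7), each row's expected payoff is I: 34/7; II: 31/7; III: -5/7; IV: -3/7.
Taking the (3/8, 1/8, 1/4, 1/4)-weighted average: (3/8)·(34/7) + (1/8)·(31/7) + (1/4)·(-5/7) + (1/4)·(-3/7) = 117/56.

117/56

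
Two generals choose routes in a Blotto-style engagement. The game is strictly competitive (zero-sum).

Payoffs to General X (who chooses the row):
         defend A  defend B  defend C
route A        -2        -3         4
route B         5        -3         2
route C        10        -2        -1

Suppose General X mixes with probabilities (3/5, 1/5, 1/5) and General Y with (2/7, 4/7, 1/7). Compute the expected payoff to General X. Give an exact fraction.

-5/7

Against (2/7, 4/7, 1/7), each row's expected payoff is route A: -12/7; route B: 0; route C: 11/7.
Taking the (3/5, 1/5, 1/5)-weighted average: (3/5)·(-12/7) + (1/5)·(0) + (1/5)·(11/7) = -5/7.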